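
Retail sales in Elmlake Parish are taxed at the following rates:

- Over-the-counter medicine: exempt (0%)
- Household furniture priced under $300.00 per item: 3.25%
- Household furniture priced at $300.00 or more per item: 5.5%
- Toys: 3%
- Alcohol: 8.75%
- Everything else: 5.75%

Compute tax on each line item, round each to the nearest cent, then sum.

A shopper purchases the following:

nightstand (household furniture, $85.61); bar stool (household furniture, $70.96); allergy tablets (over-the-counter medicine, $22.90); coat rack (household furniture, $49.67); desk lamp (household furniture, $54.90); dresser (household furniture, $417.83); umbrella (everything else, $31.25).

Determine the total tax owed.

$33.26

Nightstand $85.61: household furniture, under $300.00 → 3.25% → $2.78
Bar stool $70.96: household furniture, under $300.00 → 3.25% → $2.31
Allergy tablets $22.90: over-the-counter medicine → 0% → $0.00
Coat rack $49.67: household furniture, under $300.00 → 3.25% → $1.61
Desk lamp $54.90: household furniture, under $300.00 → 3.25% → $1.78
Dresser $417.83: household furniture, $300.00 or more → 5.5% → $22.98
Umbrella $31.25: everything else → 5.75% → $1.80
Total tax = $2.78 + $2.31 + $1.61 + $1.78 + $22.98 + $1.80 = $33.26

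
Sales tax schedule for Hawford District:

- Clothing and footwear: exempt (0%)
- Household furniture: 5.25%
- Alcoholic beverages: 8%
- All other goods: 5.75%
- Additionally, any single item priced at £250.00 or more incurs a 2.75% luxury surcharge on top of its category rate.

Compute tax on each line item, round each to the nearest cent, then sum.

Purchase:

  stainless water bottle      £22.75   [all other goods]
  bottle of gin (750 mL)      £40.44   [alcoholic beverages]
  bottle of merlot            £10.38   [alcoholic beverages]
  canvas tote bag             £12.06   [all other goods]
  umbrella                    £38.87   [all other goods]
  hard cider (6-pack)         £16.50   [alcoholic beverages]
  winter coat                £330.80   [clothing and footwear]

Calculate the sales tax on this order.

Stainless water bottle £22.75: all other goods → 5.75% → £1.31
Bottle of gin (750 mL) £40.44: alcoholic beverages → 8% → £3.24
Bottle of merlot £10.38: alcoholic beverages → 8% → £0.83
Canvas tote bag £12.06: all other goods → 5.75% → £0.69
Umbrella £38.87: all other goods → 5.75% → £2.24
Hard cider (6-pack) £16.50: alcoholic beverages → 8% → £1.32
Winter coat £330.80: clothing and footwear → 0% + 2.75% surcharge = 2.75% → £9.10
Total tax = £1.31 + £3.24 + £0.83 + £0.69 + £2.24 + £1.32 + £9.10 = £18.73

£18.73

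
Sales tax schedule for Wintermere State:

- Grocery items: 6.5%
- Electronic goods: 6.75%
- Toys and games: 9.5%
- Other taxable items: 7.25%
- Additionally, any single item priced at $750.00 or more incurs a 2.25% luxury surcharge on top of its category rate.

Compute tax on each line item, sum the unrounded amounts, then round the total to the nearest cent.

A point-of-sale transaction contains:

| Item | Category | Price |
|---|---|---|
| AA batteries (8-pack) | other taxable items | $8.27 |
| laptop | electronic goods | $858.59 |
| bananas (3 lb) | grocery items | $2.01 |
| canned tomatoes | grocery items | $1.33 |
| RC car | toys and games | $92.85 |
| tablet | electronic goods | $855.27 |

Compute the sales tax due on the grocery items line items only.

$0.22

Bananas (3 lb) $2.01: grocery items → 6.5% → $0.13065
Canned tomatoes $1.33: grocery items → 6.5% → $0.08645
Tax on grocery items: unrounded sum = $0.2171 → $0.22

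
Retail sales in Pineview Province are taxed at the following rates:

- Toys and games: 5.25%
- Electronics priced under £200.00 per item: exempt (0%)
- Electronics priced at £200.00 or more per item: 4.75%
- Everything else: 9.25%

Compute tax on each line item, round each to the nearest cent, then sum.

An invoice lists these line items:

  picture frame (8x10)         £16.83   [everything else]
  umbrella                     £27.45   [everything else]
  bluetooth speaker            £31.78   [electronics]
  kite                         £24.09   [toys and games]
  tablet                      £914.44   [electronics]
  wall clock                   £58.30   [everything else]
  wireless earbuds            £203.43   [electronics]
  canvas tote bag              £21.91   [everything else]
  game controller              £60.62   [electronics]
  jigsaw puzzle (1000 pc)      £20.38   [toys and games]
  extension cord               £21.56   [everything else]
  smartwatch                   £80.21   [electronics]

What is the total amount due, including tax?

£1549.94

Picture frame (8x10) £16.83: everything else → 9.25% → £1.56
Umbrella £27.45: everything else → 9.25% → £2.54
Bluetooth speaker £31.78: electronics, under £200.00 → 0% → £0.00
Kite £24.09: toys and games → 5.25% → £1.26
Tablet £914.44: electronics, £200.00 or more → 4.75% → £43.44
Wall clock £58.30: everything else → 9.25% → £5.39
Wireless earbuds £203.43: electronics, £200.00 or more → 4.75% → £9.66
Canvas tote bag £21.91: everything else → 9.25% → £2.03
Game controller £60.62: electronics, under £200.00 → 0% → £0.00
Jigsaw puzzle (1000 pc) £20.38: toys and games → 5.25% → £1.07
Extension cord £21.56: everything else → 9.25% → £1.99
Smartwatch £80.21: electronics, under £200.00 → 0% → £0.00
Subtotal = £1481.00; tax = £68.94; total due = £1549.94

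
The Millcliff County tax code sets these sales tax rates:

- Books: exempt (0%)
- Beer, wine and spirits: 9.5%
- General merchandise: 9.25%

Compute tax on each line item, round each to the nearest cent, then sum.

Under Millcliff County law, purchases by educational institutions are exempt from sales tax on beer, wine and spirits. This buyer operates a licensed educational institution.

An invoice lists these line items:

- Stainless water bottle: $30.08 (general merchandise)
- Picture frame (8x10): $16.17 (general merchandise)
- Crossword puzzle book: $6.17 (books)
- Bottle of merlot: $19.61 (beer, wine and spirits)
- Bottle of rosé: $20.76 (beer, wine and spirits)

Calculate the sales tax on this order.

Stainless water bottle $30.08: general merchandise → 9.25% → $2.78
Picture frame (8x10) $16.17: general merchandise → 9.25% → $1.50
Crossword puzzle book $6.17: books → 0% → $0.00
Bottle of merlot $19.61: beer, wine and spirits, buyer-exempt → 0% → $0.00
Bottle of rosé $20.76: beer, wine and spirits, buyer-exempt → 0% → $0.00
Total tax = $2.78 + $1.50 = $4.28

$4.28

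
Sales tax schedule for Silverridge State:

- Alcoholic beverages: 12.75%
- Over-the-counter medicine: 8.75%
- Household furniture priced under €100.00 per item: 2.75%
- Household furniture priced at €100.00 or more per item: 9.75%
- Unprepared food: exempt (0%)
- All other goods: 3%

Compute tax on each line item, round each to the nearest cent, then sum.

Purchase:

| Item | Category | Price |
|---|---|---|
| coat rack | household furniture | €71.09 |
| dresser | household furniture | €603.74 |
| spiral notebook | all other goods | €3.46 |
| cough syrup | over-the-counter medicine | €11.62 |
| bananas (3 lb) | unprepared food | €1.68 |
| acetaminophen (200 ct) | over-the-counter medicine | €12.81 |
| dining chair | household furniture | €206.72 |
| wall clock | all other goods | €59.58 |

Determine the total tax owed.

Coat rack €71.09: household furniture, under €100.00 → 2.75% → €1.95
Dresser €603.74: household furniture, €100.00 or more → 9.75% → €58.86
Spiral notebook €3.46: all other goods → 3% → €0.10
Cough syrup €11.62: over-the-counter medicine → 8.75% → €1.02
Bananas (3 lb) €1.68: unprepared food → 0% → €0.00
Acetaminophen (200 ct) €12.81: over-the-counter medicine → 8.75% → €1.12
Dining chair €206.72: household furniture, €100.00 or more → 9.75% → €20.16
Wall clock €59.58: all other goods → 3% → €1.79
Total tax = €1.95 + €58.86 + €0.10 + €1.02 + €1.12 + €20.16 + €1.79 = €85.00

€85.00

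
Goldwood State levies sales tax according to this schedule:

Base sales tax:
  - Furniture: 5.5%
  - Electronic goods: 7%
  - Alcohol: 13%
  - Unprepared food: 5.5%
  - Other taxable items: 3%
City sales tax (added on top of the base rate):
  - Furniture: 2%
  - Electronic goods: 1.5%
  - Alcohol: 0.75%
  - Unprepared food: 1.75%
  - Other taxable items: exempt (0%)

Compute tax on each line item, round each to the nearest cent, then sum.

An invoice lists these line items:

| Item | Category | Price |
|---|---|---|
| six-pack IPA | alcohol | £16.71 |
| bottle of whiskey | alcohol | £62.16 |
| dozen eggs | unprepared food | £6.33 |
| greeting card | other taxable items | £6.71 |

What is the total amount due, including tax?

Six-pack IPA £16.71: alcohol → 13% + 0.75% city = 13.75% → £2.30
Bottle of whiskey £62.16: alcohol → 13% + 0.75% city = 13.75% → £8.55
Dozen eggs £6.33: unprepared food → 5.5% + 1.75% city = 7.25% → £0.46
Greeting card £6.71: other taxable items → 3% + 0% city = 3% → £0.20
Subtotal = £91.91; tax = £11.51; total due = £103.42

£103.42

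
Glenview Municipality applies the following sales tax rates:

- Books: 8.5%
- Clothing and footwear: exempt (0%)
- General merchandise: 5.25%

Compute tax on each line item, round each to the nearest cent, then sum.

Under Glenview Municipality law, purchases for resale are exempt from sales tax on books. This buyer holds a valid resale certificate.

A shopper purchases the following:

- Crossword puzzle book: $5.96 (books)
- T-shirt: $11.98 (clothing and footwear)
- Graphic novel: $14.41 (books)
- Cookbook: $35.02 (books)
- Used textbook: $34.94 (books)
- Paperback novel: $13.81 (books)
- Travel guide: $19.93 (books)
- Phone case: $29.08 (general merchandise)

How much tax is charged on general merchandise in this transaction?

Phone case $29.08: general merchandise → 5.25% → $1.53
Tax on general merchandise = $1.53

$1.53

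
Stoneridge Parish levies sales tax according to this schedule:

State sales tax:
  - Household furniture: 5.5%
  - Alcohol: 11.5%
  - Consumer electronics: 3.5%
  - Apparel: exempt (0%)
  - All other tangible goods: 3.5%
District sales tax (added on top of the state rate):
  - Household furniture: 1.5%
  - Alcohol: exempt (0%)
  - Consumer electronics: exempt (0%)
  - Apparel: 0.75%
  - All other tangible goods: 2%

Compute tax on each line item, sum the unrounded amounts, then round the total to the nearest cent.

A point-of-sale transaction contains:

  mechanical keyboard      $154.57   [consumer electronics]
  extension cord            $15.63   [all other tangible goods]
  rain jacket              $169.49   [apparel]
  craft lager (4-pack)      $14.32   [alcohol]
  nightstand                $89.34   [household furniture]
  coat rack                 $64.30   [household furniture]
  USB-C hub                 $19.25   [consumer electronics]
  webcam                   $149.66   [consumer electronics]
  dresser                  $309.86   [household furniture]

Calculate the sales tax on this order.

Mechanical keyboard $154.57: consumer electronics → 3.5% + 0% district = 3.5% → $5.40995
Extension cord $15.63: all other tangible goods → 3.5% + 2% district = 5.5% → $0.85965
Rain jacket $169.49: apparel → 0% + 0.75% district = 0.75% → $1.271175
Craft lager (4-pack) $14.32: alcohol → 11.5% + 0% district = 11.5% → $1.6468
Nightstand $89.34: household furniture → 5.5% + 1.5% district = 7% → $6.2538
Coat rack $64.30: household furniture → 5.5% + 1.5% district = 7% → $4.501
USB-C hub $19.25: consumer electronics → 3.5% + 0% district = 3.5% → $0.67375
Webcam $149.66: consumer electronics → 3.5% + 0% district = 3.5% → $5.2381
Dresser $309.86: household furniture → 5.5% + 1.5% district = 7% → $21.6902
Unrounded tax sum = $47.544425 → $47.54

$47.54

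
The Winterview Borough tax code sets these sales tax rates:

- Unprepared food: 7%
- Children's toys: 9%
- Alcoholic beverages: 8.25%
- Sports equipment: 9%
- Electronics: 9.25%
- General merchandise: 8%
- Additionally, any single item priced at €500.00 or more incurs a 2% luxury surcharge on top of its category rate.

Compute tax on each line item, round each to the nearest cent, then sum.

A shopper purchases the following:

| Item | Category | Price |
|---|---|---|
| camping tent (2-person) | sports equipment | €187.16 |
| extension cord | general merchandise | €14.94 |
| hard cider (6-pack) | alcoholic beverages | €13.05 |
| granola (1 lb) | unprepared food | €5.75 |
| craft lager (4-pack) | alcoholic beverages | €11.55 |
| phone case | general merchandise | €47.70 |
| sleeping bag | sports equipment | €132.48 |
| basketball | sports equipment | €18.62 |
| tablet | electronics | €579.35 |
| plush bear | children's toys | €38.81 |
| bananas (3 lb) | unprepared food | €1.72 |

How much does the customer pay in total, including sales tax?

€1157.81

Camping tent (2-person) €187.16: sports equipment → 9% → €16.84
Extension cord €14.94: general merchandise → 8% → €1.20
Hard cider (6-pack) €13.05: alcoholic beverages → 8.25% → €1.08
Granola (1 lb) €5.75: unprepared food → 7% → €0.40
Craft lager (4-pack) €11.55: alcoholic beverages → 8.25% → €0.95
Phone case €47.70: general merchandise → 8% → €3.82
Sleeping bag €132.48: sports equipment → 9% → €11.92
Basketball €18.62: sports equipment → 9% → €1.68
Tablet €579.35: electronics → 9.25% + 2% surcharge = 11.25% → €65.18
Plush bear €38.81: children's toys → 9% → €3.49
Bananas (3 lb) €1.72: unprepared food → 7% → €0.12
Subtotal = €1051.13; tax = €106.68; total due = €1157.81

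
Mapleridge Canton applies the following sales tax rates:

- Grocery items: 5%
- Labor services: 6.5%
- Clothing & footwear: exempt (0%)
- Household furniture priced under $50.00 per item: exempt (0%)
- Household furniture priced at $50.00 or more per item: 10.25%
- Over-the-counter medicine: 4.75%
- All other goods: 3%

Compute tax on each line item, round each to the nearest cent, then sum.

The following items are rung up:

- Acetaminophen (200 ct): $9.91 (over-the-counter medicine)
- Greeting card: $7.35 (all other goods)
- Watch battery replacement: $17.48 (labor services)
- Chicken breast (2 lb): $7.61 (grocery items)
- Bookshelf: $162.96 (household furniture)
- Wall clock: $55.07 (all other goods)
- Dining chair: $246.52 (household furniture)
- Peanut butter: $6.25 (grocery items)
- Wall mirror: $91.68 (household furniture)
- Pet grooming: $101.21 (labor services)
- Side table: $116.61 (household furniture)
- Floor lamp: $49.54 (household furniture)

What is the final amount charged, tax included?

Acetaminophen (200 ct) $9.91: over-the-counter medicine → 4.75% → $0.47
Greeting card $7.35: all other goods → 3% → $0.22
Watch battery replacement $17.48: labor services → 6.5% → $1.14
Chicken breast (2 lb) $7.61: grocery items → 5% → $0.38
Bookshelf $162.96: household furniture, $50.00 or more → 10.25% → $16.70
Wall clock $55.07: all other goods → 3% → $1.65
Dining chair $246.52: household furniture, $50.00 or more → 10.25% → $25.27
Peanut butter $6.25: grocery items → 5% → $0.31
Wall mirror $91.68: household furniture, $50.00 or more → 10.25% → $9.40
Pet grooming $101.21: labor services → 6.5% → $6.58
Side table $116.61: household furniture, $50.00 or more → 10.25% → $11.95
Floor lamp $49.54: household furniture, under $50.00 → 0% → $0.00
Subtotal = $872.19; tax = $74.07; total due = $946.26

$946.26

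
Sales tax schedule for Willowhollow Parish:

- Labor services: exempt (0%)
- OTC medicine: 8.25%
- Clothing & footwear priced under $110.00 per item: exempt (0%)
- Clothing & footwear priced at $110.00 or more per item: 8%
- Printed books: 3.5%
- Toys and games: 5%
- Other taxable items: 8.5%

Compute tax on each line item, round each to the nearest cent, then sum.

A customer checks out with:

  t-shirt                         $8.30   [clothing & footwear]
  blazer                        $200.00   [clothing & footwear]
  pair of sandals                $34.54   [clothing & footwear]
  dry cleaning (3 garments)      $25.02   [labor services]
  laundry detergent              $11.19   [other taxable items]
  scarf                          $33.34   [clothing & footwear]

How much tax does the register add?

T-shirt $8.30: clothing & footwear, under $110.00 → 0% → $0.00
Blazer $200.00: clothing & footwear, $110.00 or more → 8% → $16.00
Pair of sandals $34.54: clothing & footwear, under $110.00 → 0% → $0.00
Dry cleaning (3 garments) $25.02: labor services → 0% → $0.00
Laundry detergent $11.19: other taxable items → 8.5% → $0.95
Scarf $33.34: clothing & footwear, under $110.00 → 0% → $0.00
Total tax = $16.00 + $0.95 = $16.95

$16.95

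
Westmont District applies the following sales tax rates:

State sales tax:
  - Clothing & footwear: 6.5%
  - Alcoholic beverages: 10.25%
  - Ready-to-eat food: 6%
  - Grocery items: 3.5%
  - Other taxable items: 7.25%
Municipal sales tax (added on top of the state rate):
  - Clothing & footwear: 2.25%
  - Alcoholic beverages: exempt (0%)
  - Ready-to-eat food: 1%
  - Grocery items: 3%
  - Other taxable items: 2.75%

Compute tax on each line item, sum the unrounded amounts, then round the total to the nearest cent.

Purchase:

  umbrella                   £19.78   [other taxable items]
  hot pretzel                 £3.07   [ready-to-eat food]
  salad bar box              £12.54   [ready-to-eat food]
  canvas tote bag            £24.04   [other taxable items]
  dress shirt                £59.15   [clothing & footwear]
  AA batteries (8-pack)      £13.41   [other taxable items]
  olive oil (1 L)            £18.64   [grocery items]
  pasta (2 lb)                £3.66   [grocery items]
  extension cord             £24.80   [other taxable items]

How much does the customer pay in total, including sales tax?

£195.01

Umbrella £19.78: other taxable items → 7.25% + 2.75% municipal = 10% → £1.978
Hot pretzel £3.07: ready-to-eat food → 6% + 1% municipal = 7% → £0.2149
Salad bar box £12.54: ready-to-eat food → 6% + 1% municipal = 7% → £0.8778
Canvas tote bag £24.04: other taxable items → 7.25% + 2.75% municipal = 10% → £2.404
Dress shirt £59.15: clothing & footwear → 6.5% + 2.25% municipal = 8.75% → £5.175625
AA batteries (8-pack) £13.41: other taxable items → 7.25% + 2.75% municipal = 10% → £1.341
Olive oil (1 L) £18.64: grocery items → 3.5% + 3% municipal = 6.5% → £1.2116
Pasta (2 lb) £3.66: grocery items → 3.5% + 3% municipal = 6.5% → £0.2379
Extension cord £24.80: other taxable items → 7.25% + 2.75% municipal = 10% → £2.48
Subtotal = £179.09; unrounded tax = £15.920825 → £15.92; total due = £195.01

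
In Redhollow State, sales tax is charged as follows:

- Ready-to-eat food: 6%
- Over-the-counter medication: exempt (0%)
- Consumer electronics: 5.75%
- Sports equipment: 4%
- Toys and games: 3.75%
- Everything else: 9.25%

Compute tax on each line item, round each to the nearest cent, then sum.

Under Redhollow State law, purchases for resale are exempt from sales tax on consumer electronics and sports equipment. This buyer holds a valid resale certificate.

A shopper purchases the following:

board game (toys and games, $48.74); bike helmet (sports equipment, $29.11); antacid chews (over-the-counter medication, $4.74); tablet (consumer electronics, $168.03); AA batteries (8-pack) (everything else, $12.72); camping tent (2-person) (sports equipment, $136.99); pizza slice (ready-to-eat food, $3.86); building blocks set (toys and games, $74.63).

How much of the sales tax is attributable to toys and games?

Board game $48.74: toys and games → 3.75% → $1.83
Building blocks set $74.63: toys and games → 3.75% → $2.80
Tax on toys and games = $1.83 + $2.80 = $4.63

$4.63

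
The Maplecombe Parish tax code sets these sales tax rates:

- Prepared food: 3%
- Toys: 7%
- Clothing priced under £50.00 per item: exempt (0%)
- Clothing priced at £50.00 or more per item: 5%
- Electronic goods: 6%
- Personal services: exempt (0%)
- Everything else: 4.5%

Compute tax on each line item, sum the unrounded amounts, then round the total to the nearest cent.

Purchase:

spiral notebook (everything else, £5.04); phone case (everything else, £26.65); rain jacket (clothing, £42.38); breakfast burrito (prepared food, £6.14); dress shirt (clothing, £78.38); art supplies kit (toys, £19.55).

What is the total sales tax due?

Spiral notebook £5.04: everything else → 4.5% → £0.2268
Phone case £26.65: everything else → 4.5% → £1.19925
Rain jacket £42.38: clothing, under £50.00 → 0% → £0.00
Breakfast burrito £6.14: prepared food → 3% → £0.1842
Dress shirt £78.38: clothing, £50.00 or more → 5% → £3.919
Art supplies kit £19.55: toys → 7% → £1.3685
Unrounded tax sum = £6.89775 → £6.90

£6.90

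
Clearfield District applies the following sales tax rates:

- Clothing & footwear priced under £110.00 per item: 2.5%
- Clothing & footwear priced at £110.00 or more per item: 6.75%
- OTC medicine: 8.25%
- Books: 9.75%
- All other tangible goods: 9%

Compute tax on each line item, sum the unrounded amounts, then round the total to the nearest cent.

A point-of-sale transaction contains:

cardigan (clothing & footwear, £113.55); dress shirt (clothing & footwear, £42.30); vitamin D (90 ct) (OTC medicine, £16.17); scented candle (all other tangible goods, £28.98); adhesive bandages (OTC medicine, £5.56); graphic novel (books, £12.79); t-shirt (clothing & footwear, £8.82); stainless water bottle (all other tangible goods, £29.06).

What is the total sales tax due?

£17.21

Cardigan £113.55: clothing & footwear, £110.00 or more → 6.75% → £7.664625
Dress shirt £42.30: clothing & footwear, under £110.00 → 2.5% → £1.0575
Vitamin D (90 ct) £16.17: OTC medicine → 8.25% → £1.334025
Scented candle £28.98: all other tangible goods → 9% → £2.6082
Adhesive bandages £5.56: OTC medicine → 8.25% → £0.4587
Graphic novel £12.79: books → 9.75% → £1.247025
T-shirt £8.82: clothing & footwear, under £110.00 → 2.5% → £0.2205
Stainless water bottle £29.06: all other tangible goods → 9% → £2.6154
Unrounded tax sum = £17.205975 → £17.21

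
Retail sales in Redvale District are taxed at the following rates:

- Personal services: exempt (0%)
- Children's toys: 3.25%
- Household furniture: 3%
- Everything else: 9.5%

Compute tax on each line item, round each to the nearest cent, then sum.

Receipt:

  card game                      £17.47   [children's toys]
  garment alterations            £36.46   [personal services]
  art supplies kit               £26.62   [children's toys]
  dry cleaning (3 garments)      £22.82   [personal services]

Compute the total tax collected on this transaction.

Card game £17.47: children's toys → 3.25% → £0.57
Garment alterations £36.46: personal services → 0% → £0.00
Art supplies kit £26.62: children's toys → 3.25% → £0.87
Dry cleaning (3 garments) £22.82: personal services → 0% → £0.00
Total tax = £0.57 + £0.87 = £1.44

£1.44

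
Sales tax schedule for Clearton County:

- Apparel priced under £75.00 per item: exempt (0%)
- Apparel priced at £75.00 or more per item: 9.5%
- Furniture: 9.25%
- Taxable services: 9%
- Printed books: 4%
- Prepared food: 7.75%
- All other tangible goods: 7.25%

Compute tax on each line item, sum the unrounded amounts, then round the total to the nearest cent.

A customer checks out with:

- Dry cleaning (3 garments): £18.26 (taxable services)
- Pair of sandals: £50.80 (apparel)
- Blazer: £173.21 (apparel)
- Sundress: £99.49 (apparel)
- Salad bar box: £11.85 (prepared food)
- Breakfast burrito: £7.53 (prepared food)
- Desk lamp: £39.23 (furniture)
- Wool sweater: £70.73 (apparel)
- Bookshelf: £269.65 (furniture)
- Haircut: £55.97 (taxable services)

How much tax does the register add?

£62.66

Dry cleaning (3 garments) £18.26: taxable services → 9% → £1.6434
Pair of sandals £50.80: apparel, under £75.00 → 0% → £0.00
Blazer £173.21: apparel, £75.00 or more → 9.5% → £16.45495
Sundress £99.49: apparel, £75.00 or more → 9.5% → £9.45155
Salad bar box £11.85: prepared food → 7.75% → £0.918375
Breakfast burrito £7.53: prepared food → 7.75% → £0.583575
Desk lamp £39.23: furniture → 9.25% → £3.628775
Wool sweater £70.73: apparel, under £75.00 → 0% → £0.00
Bookshelf £269.65: furniture → 9.25% → £24.942625
Haircut £55.97: taxable services → 9% → £5.0373
Unrounded tax sum = £62.66055 → £62.66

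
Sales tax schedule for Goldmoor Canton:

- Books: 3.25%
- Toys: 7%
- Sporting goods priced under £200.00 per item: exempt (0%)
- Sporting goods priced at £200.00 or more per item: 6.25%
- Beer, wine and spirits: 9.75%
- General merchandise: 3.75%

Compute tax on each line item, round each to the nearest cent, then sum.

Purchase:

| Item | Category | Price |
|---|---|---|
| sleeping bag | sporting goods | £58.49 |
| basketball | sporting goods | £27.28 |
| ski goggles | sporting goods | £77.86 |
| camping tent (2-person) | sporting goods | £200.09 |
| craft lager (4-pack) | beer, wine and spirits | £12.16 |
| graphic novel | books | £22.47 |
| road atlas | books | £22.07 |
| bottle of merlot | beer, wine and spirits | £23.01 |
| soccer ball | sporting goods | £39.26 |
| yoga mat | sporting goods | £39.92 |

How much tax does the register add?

£17.39

Sleeping bag £58.49: sporting goods, under £200.00 → 0% → £0.00
Basketball £27.28: sporting goods, under £200.00 → 0% → £0.00
Ski goggles £77.86: sporting goods, under £200.00 → 0% → £0.00
Camping tent (2-person) £200.09: sporting goods, £200.00 or more → 6.25% → £12.51
Craft lager (4-pack) £12.16: beer, wine and spirits → 9.75% → £1.19
Graphic novel £22.47: books → 3.25% → £0.73
Road atlas £22.07: books → 3.25% → £0.72
Bottle of merlot £23.01: beer, wine and spirits → 9.75% → £2.24
Soccer ball £39.26: sporting goods, under £200.00 → 0% → £0.00
Yoga mat £39.92: sporting goods, under £200.00 → 0% → £0.00
Total tax = £12.51 + £1.19 + £0.73 + £0.72 + £2.24 = £17.39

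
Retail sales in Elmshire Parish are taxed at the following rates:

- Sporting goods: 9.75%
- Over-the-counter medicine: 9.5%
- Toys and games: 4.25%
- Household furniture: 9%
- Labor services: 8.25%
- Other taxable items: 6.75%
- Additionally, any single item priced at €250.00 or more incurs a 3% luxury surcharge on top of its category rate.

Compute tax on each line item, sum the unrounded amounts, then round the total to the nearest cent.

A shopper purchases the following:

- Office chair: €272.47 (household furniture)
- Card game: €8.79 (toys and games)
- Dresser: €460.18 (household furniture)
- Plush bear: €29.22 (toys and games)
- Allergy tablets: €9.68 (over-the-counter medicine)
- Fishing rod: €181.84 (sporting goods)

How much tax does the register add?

€108.18

Office chair €272.47: household furniture → 9% + 3% surcharge = 12% → €32.6964
Card game €8.79: toys and games → 4.25% → €0.373575
Dresser €460.18: household furniture → 9% + 3% surcharge = 12% → €55.2216
Plush bear €29.22: toys and games → 4.25% → €1.24185
Allergy tablets €9.68: over-the-counter medicine → 9.5% → €0.9196
Fishing rod €181.84: sporting goods → 9.75% → €17.7294
Unrounded tax sum = €108.182425 → €108.18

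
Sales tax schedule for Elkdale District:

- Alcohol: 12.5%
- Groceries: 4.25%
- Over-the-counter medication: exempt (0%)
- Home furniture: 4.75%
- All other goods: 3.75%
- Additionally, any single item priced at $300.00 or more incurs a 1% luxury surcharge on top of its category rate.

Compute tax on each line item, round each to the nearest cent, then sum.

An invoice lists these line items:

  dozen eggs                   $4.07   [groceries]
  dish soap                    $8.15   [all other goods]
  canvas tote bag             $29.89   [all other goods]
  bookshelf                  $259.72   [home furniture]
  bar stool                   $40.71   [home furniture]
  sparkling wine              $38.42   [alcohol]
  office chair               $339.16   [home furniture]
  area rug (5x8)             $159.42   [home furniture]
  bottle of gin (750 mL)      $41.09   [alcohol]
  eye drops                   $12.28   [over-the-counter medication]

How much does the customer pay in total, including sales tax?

$985.79

Dozen eggs $4.07: groceries → 4.25% → $0.17
Dish soap $8.15: all other goods → 3.75% → $0.31
Canvas tote bag $29.89: all other goods → 3.75% → $1.12
Bookshelf $259.72: home furniture → 4.75% → $12.34
Bar stool $40.71: home furniture → 4.75% → $1.93
Sparkling wine $38.42: alcohol → 12.5% → $4.80
Office chair $339.16: home furniture → 4.75% + 1% surcharge = 5.75% → $19.50
Area rug (5x8) $159.42: home furniture → 4.75% → $7.57
Bottle of gin (750 mL) $41.09: alcohol → 12.5% → $5.14
Eye drops $12.28: over-the-counter medication → 0% → $0.00
Subtotal = $932.91; tax = $52.88; total due = $985.79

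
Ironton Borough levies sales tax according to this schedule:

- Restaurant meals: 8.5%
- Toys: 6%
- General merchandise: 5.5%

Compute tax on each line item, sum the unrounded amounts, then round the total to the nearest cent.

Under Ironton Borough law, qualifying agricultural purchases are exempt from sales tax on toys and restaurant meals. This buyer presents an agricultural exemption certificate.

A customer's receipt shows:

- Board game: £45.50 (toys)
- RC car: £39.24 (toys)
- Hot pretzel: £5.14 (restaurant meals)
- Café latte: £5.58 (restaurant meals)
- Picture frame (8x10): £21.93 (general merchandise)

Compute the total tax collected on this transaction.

£1.21

Board game £45.50: toys, buyer-exempt → 0% → £0.00
RC car £39.24: toys, buyer-exempt → 0% → £0.00
Hot pretzel £5.14: restaurant meals, buyer-exempt → 0% → £0.00
Café latte £5.58: restaurant meals, buyer-exempt → 0% → £0.00
Picture frame (8x10) £21.93: general merchandise → 5.5% → £1.20615
Unrounded tax sum = £1.20615 → £1.21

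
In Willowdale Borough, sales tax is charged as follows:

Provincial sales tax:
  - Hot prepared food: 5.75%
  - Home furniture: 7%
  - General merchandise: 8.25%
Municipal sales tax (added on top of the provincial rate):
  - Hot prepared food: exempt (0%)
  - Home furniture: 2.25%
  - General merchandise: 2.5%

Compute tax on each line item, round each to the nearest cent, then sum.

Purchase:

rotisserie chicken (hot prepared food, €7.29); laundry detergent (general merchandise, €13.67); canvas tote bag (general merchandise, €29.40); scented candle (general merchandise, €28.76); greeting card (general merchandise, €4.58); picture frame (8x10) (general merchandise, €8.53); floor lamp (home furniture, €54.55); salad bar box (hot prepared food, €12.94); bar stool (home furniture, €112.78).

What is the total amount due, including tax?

Rotisserie chicken €7.29: hot prepared food → 5.75% + 0% municipal = 5.75% → €0.42
Laundry detergent €13.67: general merchandise → 8.25% + 2.5% municipal = 10.75% → €1.47
Canvas tote bag €29.40: general merchandise → 8.25% + 2.5% municipal = 10.75% → €3.16
Scented candle €28.76: general merchandise → 8.25% + 2.5% municipal = 10.75% → €3.09
Greeting card €4.58: general merchandise → 8.25% + 2.5% municipal = 10.75% → €0.49
Picture frame (8x10) €8.53: general merchandise → 8.25% + 2.5% municipal = 10.75% → €0.92
Floor lamp €54.55: home furniture → 7% + 2.25% municipal = 9.25% → €5.05
Salad bar box €12.94: hot prepared food → 5.75% + 0% municipal = 5.75% → €0.74
Bar stool €112.78: home furniture → 7% + 2.25% municipal = 9.25% → €10.43
Subtotal = €272.50; tax = €25.77; total due = €298.27

€298.27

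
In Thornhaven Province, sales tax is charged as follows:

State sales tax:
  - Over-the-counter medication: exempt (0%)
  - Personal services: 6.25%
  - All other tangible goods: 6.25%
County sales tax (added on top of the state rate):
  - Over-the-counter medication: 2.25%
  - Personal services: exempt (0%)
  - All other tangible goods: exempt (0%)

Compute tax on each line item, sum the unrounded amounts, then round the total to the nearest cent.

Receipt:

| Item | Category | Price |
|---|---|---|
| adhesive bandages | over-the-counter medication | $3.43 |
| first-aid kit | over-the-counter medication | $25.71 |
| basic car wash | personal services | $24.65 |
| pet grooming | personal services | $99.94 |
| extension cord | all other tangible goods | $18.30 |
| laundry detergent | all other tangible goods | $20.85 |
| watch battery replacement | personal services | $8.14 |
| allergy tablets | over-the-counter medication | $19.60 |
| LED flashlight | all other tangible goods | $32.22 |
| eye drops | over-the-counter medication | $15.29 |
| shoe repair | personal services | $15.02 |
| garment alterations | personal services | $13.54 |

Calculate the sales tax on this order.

$15.98

Adhesive bandages $3.43: over-the-counter medication → 0% + 2.25% county = 2.25% → $0.077175
First-aid kit $25.71: over-the-counter medication → 0% + 2.25% county = 2.25% → $0.578475
Basic car wash $24.65: personal services → 6.25% + 0% county = 6.25% → $1.540625
Pet grooming $99.94: personal services → 6.25% + 0% county = 6.25% → $6.24625
Extension cord $18.30: all other tangible goods → 6.25% + 0% county = 6.25% → $1.14375
Laundry detergent $20.85: all other tangible goods → 6.25% + 0% county = 6.25% → $1.303125
Watch battery replacement $8.14: personal services → 6.25% + 0% county = 6.25% → $0.50875
Allergy tablets $19.60: over-the-counter medication → 0% + 2.25% county = 2.25% → $0.441
LED flashlight $32.22: all other tangible goods → 6.25% + 0% county = 6.25% → $2.01375
Eye drops $15.29: over-the-counter medication → 0% + 2.25% county = 2.25% → $0.344025
Shoe repair $15.02: personal services → 6.25% + 0% county = 6.25% → $0.93875
Garment alterations $13.54: personal services → 6.25% + 0% county = 6.25% → $0.84625
Unrounded tax sum = $15.981925 → $15.98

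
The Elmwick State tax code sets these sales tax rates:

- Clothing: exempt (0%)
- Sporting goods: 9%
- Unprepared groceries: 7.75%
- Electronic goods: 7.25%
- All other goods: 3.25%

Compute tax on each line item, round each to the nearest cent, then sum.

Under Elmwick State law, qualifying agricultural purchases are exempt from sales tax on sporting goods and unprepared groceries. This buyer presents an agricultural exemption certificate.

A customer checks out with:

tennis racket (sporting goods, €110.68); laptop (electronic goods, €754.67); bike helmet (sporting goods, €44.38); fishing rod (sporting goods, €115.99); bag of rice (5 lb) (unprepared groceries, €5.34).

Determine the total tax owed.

€54.71

Tennis racket €110.68: sporting goods, buyer-exempt → 0% → €0.00
Laptop €754.67: electronic goods → 7.25% → €54.71
Bike helmet €44.38: sporting goods, buyer-exempt → 0% → €0.00
Fishing rod €115.99: sporting goods, buyer-exempt → 0% → €0.00
Bag of rice (5 lb) €5.34: unprepared groceries, buyer-exempt → 0% → €0.00
Total tax = €54.71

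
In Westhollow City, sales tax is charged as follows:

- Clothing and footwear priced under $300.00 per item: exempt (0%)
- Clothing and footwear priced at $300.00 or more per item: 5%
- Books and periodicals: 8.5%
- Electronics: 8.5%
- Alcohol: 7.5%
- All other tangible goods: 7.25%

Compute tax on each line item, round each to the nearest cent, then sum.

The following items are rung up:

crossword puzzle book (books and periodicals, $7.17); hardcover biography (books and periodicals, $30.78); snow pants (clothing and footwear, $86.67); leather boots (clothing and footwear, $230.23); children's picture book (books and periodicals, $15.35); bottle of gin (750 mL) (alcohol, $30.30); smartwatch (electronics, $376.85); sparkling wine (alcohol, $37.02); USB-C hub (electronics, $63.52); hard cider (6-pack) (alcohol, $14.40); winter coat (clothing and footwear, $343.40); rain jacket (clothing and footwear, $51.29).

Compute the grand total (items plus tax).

Crossword puzzle book $7.17: books and periodicals → 8.5% → $0.61
Hardcover biography $30.78: books and periodicals → 8.5% → $2.62
Snow pants $86.67: clothing and footwear, under $300.00 → 0% → $0.00
Leather boots $230.23: clothing and footwear, under $300.00 → 0% → $0.00
Children's picture book $15.35: books and periodicals → 8.5% → $1.30
Bottle of gin (750 mL) $30.30: alcohol → 7.5% → $2.27
Smartwatch $376.85: electronics → 8.5% → $32.03
Sparkling wine $37.02: alcohol → 7.5% → $2.78
USB-C hub $63.52: electronics → 8.5% → $5.40
Hard cider (6-pack) $14.40: alcohol → 7.5% → $1.08
Winter coat $343.40: clothing and footwear, $300.00 or more → 5% → $17.17
Rain jacket $51.29: clothing and footwear, under $300.00 → 0% → $0.00
Subtotal = $1286.98; tax = $65.26; total due = $1352.24

$1352.24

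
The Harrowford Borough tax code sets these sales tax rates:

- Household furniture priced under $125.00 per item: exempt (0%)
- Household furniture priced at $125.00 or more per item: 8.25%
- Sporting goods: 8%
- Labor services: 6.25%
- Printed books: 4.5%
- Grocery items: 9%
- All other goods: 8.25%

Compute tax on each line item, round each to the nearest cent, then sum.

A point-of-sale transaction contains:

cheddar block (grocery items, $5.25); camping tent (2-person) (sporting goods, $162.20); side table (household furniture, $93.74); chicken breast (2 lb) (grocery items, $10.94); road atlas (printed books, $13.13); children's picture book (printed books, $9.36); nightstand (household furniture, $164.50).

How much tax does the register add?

$29.01

Cheddar block $5.25: grocery items → 9% → $0.47
Camping tent (2-person) $162.20: sporting goods → 8% → $12.98
Side table $93.74: household furniture, under $125.00 → 0% → $0.00
Chicken breast (2 lb) $10.94: grocery items → 9% → $0.98
Road atlas $13.13: printed books → 4.5% → $0.59
Children's picture book $9.36: printed books → 4.5% → $0.42
Nightstand $164.50: household furniture, $125.00 or more → 8.25% → $13.57
Total tax = $0.47 + $12.98 + $0.98 + $0.59 + $0.42 + $13.57 = $29.01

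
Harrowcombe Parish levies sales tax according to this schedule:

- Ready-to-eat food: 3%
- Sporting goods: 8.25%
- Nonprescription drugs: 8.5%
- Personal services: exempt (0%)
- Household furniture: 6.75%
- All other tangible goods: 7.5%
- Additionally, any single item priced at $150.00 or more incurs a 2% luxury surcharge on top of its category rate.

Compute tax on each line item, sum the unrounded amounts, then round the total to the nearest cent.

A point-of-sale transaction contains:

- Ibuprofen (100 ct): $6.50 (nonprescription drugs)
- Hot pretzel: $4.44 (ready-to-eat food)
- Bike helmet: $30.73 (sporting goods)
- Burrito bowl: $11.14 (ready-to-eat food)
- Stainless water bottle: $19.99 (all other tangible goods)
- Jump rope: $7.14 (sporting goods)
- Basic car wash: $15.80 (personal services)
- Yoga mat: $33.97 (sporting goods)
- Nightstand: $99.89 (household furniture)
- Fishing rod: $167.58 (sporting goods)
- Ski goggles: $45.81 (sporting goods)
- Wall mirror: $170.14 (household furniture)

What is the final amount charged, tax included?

$664.16

Ibuprofen (100 ct) $6.50: nonprescription drugs → 8.5% → $0.5525
Hot pretzel $4.44: ready-to-eat food → 3% → $0.1332
Bike helmet $30.73: sporting goods → 8.25% → $2.535225
Burrito bowl $11.14: ready-to-eat food → 3% → $0.3342
Stainless water bottle $19.99: all other tangible goods → 7.5% → $1.49925
Jump rope $7.14: sporting goods → 8.25% → $0.58905
Basic car wash $15.80: personal services → 0% → $0.00
Yoga mat $33.97: sporting goods → 8.25% → $2.802525
Nightstand $99.89: household furniture → 6.75% → $6.742575
Fishing rod $167.58: sporting goods → 8.25% + 2% surcharge = 10.25% → $17.17695
Ski goggles $45.81: sporting goods → 8.25% → $3.779325
Wall mirror $170.14: household furniture → 6.75% + 2% surcharge = 8.75% → $14.88725
Subtotal = $613.13; unrounded tax = $51.03205 → $51.03; total due = $664.16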